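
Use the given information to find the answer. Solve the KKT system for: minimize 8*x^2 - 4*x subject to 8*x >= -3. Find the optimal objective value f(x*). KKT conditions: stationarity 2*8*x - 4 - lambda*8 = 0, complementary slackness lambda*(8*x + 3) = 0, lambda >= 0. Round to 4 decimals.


Step 1: Try lambda = 0 (constraint inactive).
Stationarity: 2*8*x - 4 = 0
x* = 4/(2*8) = 0.25
Check constraint: 8*0.25 = 2.0 >= -3 -- satisfied.
Step 2: Compute optimal value.
f(x*) = 8*0.25^2 - 4*0.25 = -0.5


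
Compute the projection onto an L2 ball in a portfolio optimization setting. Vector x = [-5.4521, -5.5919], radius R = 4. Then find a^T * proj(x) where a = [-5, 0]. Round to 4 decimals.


Step 1: Compute ||x|| (intermediates to 6 decimals).
||x|| = sqrt((-5.4521)^2 + (-5.5919)^2) = 7.809913
Step 2: Project.
Since ||x|| > R, scale = R/||x|| = 4/7.809913 = 0.51217, proj(x) = scale * x
proj(x) = [-2.792402, -2.864003]
Step 3: Dot product.
a^T * proj(x) = -5*(-2.792402) + 0*(-2.864003) = 13.962


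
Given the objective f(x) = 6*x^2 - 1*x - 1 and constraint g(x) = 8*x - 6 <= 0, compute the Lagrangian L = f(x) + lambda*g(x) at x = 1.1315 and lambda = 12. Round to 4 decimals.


Step 1: Evaluate f(x).
f(1.1315) = 6*1.1315^2 - 1*1.1315 - 1 = 5.5503
Step 2: Evaluate g(x).
g(1.1315) = 8*1.1315 - 6 = 3.052
Step 3: Compute Lagrangian.
L = 5.5503 + 12*3.052 = 42.1743


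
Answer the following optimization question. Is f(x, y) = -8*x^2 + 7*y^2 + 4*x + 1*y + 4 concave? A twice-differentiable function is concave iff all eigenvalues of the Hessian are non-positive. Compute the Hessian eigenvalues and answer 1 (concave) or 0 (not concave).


The Hessian of f(x,y) = -8*x^2 + 7*y^2 + 4*x + 1*y + 4 is:
H = [[-16, 0], [0, 14]]
Trace = -16 + 14 = -2
Determinant = -16*14 - (0)^2 = -224
Discriminant = (-2)^2 - 4*-224 = 900.0
Eigenvalues: lambda_1 = -16.0, lambda_2 = 14.0
The function is not concave.

0


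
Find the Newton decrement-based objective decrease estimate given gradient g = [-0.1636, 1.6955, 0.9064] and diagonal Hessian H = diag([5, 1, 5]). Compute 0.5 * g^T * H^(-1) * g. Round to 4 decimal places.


Step 1: H is diagonal, so H^(-1) * g = [-0.0327, 1.6955, 0.1813].
Step 2: g^T H^(-1) g = sum_i g_i^2 / H_ii
  = (-0.1636)^2/5 + (1.6955)^2/1 + (0.9064)^2/5
  = 0.0054 + 2.8747 + 0.1643 = 3.0444
Step 3: Objective decrease = 0.5 * g^T H^(-1) g = 1.5222


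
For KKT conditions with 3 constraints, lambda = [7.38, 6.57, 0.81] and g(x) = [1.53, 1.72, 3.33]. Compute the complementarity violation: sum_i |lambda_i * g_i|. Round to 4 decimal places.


KKT complementary slackness check:
lambda_1 * g_1 = 7.38 * 1.53 = 11.2914
lambda_2 * g_2 = 6.57 * 1.72 = 11.3004
lambda_3 * g_3 = 0.81 * 3.33 = 2.6973
Total violation = 11.2914 + 11.3004 + 2.6973 = 25.2891


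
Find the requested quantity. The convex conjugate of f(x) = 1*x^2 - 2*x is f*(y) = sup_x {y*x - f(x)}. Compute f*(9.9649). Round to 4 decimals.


f*(y) = sup_x {y*x - a*x^2 - b*x} = sup_x {(y-b)*x - a*x^2}
FOC: (y - b) - 2a*x = 0 => x* = (y - b)/(2a)
x* = (9.9649 + 2)/(2*1) = 5.9825
f*(9.9649) = (y-b)^2/(4a) = (9.9649 + 2)^2/(4*1)
= 143.1588/4 = 35.7897


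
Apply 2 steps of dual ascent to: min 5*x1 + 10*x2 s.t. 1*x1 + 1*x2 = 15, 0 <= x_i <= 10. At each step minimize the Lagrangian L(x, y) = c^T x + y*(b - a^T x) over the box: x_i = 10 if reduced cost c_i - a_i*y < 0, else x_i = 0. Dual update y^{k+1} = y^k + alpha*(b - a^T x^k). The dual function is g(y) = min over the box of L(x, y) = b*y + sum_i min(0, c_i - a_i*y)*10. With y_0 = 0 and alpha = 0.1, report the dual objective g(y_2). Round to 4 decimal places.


Dual ascent for LP: min 5*x1 + 10*x2, 1*x1 + 1*x2 = 15, 0 <= x_i <= 10
Step 1: y^k = 0.0, reduced costs: (5.0, 10.0)
  x^k = (0.0, 0.0), subgradient = b - a^T x = 15.0
  y^{k+1} = 0.0 + 0.1*15.0 = 1.5
Step 2: y^k = 1.5, reduced costs: (3.5, 8.5)
  x^k = (0.0, 0.0), subgradient = b - a^T x = 15.0
  y^{k+1} = 1.5 + 0.1*15.0 = 3.0
Dual objective at y_2 = 3.0: reduced costs (2.0, 7.0), box minimizer x = (0.0, 0.0)
g(y_2) = b*y + (c1 - a1*y)*x1 + (c2 - a2*y)*x2 = 15*3.0 + 2.0*0.0 + 7.0*0.0 = 45.0 + 0.0 + 0.0 = 45.0


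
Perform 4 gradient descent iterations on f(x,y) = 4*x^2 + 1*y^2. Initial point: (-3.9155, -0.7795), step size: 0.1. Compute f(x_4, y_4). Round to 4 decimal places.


Gradient descent on f(x,y) = 4*x^2 + 1*y^2.
Starting point: (-3.9155, -0.7795), alpha = 0.1
Step 1: grad_x = 2*4*-3.9155 = -31.324, grad_y = 2*1*-0.7795 = -1.559
  x_1 = -3.9155 - 0.1*-31.324 = -0.7831
  y_1 = -0.7795 - 0.1*-1.559 = -0.6236
Step 2: grad_x = 2*4*-0.7831 = -6.2648, grad_y = 2*1*-0.6236 = -1.2472
  x_2 = -0.7831 - 0.1*-6.2648 = -0.1566
  y_2 = -0.6236 - 0.1*-1.2472 = -0.4989
Step 3: grad_x = 2*4*-0.1566 = -1.253, grad_y = 2*1*-0.4989 = -0.9978
  x_3 = -0.1566 - 0.1*-1.253 = -0.0313
  y_3 = -0.4989 - 0.1*-0.9978 = -0.3991
Step 4: grad_x = 2*4*-0.0313 = -0.2506, grad_y = 2*1*-0.3991 = -0.7982
  x_4 = -0.0313 - 0.1*-0.2506 = -0.0063
  y_4 = -0.3991 - 0.1*-0.7982 = -0.3193
f(-0.0063, -0.3193) = 4*(-0.0063)^2 + 1*(-0.3193)^2 = 0.1021


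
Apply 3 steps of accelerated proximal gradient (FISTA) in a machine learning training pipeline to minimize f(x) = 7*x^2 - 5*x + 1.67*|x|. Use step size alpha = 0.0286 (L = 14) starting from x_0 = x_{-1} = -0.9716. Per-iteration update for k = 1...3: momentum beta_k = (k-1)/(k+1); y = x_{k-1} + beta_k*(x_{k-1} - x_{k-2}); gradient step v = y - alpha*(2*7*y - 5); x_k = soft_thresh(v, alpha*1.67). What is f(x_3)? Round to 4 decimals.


FISTA on f(x) = 7*x^2 - 5*x + 1.67*|x|
L = 14, alpha = 0.0286
Iteration 1: beta = 0.0, y = -0.9716 + 0.0*(-0.9716 + 0.9716) = -0.9716
  grad(y) = -18.6024, v = y - alpha*grad = -0.4396
  prox(v) = soft_thresh(-0.4396, 0.0478) = -0.3918
Iteration 2: beta = 0.3333, y = -0.3918 + 0.3333*(-0.3918 + 0.9716) = -0.1985
  grad(y) = -7.7796, v = y - alpha*grad = 0.024
  prox(v) = soft_thresh(0.024, 0.0478) = 0.0
Iteration 3: beta = 0.5, y = 0.0 + 0.5*(0.0 + 0.3918) = 0.1959
  grad(y) = -2.2573, v = y - alpha*grad = 0.2605
  prox(v) = soft_thresh(0.2605, 0.0478) = 0.2127
f(x_3) = 7*0.2127^2 - 5*0.2127 + 1.67*|0.2127| = -0.3916


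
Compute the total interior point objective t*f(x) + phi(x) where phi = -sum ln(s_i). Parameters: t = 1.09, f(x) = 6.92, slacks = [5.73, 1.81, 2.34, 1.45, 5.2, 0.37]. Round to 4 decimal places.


Step 1: Compute log-barrier.
ln values: [1.7457, 0.5933, 0.8502, 0.3716, 1.6487, -0.9943]
phi = -(1.7457 + 0.5933 + 0.8502 + 0.3716 + 1.6487 - 0.9943) = -4.2152
Step 2: Compute augmented objective.
t*f(x) = 1.09*6.92 = 7.5428
Total = 7.5428 - 4.2152 = 3.3276


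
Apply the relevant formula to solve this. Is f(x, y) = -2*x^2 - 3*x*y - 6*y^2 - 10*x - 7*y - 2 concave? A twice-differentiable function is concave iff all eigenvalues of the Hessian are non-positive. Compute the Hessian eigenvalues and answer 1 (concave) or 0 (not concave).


The Hessian of f(x,y) = -2*x^2 - 3*x*y - 6*y^2 - 10*x - 7*y - 2 is:
H = [[-4, -3], [-3, -12]]
Trace = -4 - 12 = -16
Determinant = -4*-12 - (-3)^2 = 39
Discriminant = (-16)^2 - 4*39 = 100.0
Eigenvalues: lambda_1 = -13.0, lambda_2 = -3.0
The function is concave.

1


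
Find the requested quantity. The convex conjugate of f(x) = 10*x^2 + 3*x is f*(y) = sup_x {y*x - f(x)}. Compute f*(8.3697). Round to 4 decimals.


f*(y) = sup_x {y*x - a*x^2 - b*x} = sup_x {(y-b)*x - a*x^2}
FOC: (y - b) - 2a*x = 0 => x* = (y - b)/(2a)
x* = (8.3697 - 3)/(2*10) = 0.2685
f*(8.3697) = (y-b)^2/(4a) = (8.3697 - 3)^2/(4*10)
= 28.8337/40 = 0.7208


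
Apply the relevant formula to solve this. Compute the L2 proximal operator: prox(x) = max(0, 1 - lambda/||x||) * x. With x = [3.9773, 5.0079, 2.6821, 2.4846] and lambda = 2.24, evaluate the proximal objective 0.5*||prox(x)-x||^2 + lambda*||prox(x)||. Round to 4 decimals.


Step 1: Compute ||x||.
||x|| = 7.3665
Step 2: Compute scaling factor.
scale = max(0, 1 - 2.24/7.3665) = 0.6959
Step 3: prox(x) = [2.7679, 3.4851, 1.8665, 1.7291]
||prox(x)|| = 5.1265
Step 4: Proximal objective.
0.5*||prox-x||^2 = 2.5088
lambda*||prox|| = 11.4834
Total = 13.9921


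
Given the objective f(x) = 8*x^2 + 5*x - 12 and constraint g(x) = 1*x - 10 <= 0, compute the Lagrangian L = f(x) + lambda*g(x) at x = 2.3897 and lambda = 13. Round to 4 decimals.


Step 1: Evaluate f(x).
f(2.3897) = 8*2.3897^2 + 5*2.3897 - 12 = 45.6338
Step 2: Evaluate g(x).
g(2.3897) = 1*2.3897 - 10 = -7.6103
Step 3: Compute Lagrangian.
L = 45.6338 + 13*-7.6103 = -53.3001


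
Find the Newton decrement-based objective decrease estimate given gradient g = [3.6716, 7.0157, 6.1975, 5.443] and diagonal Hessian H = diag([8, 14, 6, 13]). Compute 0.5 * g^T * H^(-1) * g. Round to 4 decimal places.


Step 1: H is diagonal, so H^(-1) * g = [0.459, 0.5011, 1.0329, 0.4187].
Step 2: g^T H^(-1) g = sum_i g_i^2 / H_ii
  = (3.6716)^2/8 + (7.0157)^2/14 + (6.1975)^2/6 + (5.443)^2/13
  = 1.6851 + 3.5157 + 6.4015 + 2.2789 = 13.8812
Step 3: Objective decrease = 0.5 * g^T H^(-1) g = 6.9406


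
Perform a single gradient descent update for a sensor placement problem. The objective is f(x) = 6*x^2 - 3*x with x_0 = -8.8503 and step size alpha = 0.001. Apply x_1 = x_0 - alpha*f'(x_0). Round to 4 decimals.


We compute the gradient at x_0 and apply the update.
f'(x) = 12*x - 3
f'(-8.8503) = 12*-8.8503 - 3 = -109.2036
x_1 = -8.8503 - 0.001*-109.2036 = -8.7411


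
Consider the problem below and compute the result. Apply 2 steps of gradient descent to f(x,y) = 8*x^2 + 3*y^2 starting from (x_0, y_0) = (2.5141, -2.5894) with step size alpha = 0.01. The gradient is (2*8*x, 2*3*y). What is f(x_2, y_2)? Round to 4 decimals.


Gradient descent on f(x,y) = 8*x^2 + 3*y^2.
Starting point: (2.5141, -2.5894), alpha = 0.01
Step 1: grad_x = 2*8*2.5141 = 40.2256, grad_y = 2*3*-2.5894 = -15.5364
  x_1 = 2.5141 - 0.01*40.2256 = 2.1118
  y_1 = -2.5894 - 0.01*-15.5364 = -2.434
Step 2: grad_x = 2*8*2.1118 = 33.7895, grad_y = 2*3*-2.434 = -14.6042
  x_2 = 2.1118 - 0.01*33.7895 = 1.7739
  y_2 = -2.434 - 0.01*-14.6042 = -2.288
f(1.7739, -2.288) = 8*1.7739^2 + 3*(-2.288)^2 = 40.8799


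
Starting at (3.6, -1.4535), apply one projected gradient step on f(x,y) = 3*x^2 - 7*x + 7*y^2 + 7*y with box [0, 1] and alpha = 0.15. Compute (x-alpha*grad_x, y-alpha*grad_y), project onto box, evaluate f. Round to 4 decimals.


Step 1: Compute gradient at (3.6, -1.4535).
grad_x = 2*3*3.6 - 7 = 14.6
grad_y = 2*7*-1.4535 + 7 = -13.349
Step 2: Gradient step.
x_raw = 3.6 - 0.15*14.6 = 1.41
y_raw = -1.4535 - 0.15*-13.349 = 0.5489
Step 3: Project onto [0, 1].
x_proj = clip(1.41) = 1.0
y_proj = clip(0.5489) = 0.5489
Step 4: Evaluate f.
f(1.0, 0.5489) = 1.9506


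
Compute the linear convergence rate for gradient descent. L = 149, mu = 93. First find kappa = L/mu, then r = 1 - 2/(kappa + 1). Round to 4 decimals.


Step 1: Compute the condition number.
kappa = L/mu = 149/93 = 1.6022
Step 2: Compute the convergence rate.
r = 1 - 2/(kappa + 1) = 1 - 2*mu/(L + mu) = (L - mu)/(L + mu) = 56/242 = 0.2314


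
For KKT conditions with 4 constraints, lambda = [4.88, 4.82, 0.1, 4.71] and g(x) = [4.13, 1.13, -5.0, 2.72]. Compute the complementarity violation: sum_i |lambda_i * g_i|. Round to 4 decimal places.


KKT complementary slackness check:
lambda_1 * g_1 = 4.88 * 4.13 = 20.1544
lambda_2 * g_2 = 4.82 * 1.13 = 5.4466
lambda_3 * g_3 = 0.1 * -5.0 = -0.5
lambda_4 * g_4 = 4.71 * 2.72 = 12.8112
Total violation = 20.1544 + 5.4466 + 0.5 + 12.8112 = 38.9122


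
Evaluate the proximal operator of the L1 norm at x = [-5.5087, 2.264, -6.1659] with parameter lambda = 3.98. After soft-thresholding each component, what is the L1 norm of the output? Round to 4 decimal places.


Soft-thresholding with lambda = 3.98:
prox(-5.5087) = sign(-5.5087)*max(|-5.5087| - 3.98, 0) = -1.5287
prox(2.264) = sign(2.264)*max(|2.264| - 3.98, 0) = 0.0
prox(-6.1659) = sign(-6.1659)*max(|-6.1659| - 3.98, 0) = -2.1859
prox(x) = [-1.5287, 0.0, -2.1859]
||prox(x)||_1 = 1.5287 + 0.0 + 2.1859 = 3.7146


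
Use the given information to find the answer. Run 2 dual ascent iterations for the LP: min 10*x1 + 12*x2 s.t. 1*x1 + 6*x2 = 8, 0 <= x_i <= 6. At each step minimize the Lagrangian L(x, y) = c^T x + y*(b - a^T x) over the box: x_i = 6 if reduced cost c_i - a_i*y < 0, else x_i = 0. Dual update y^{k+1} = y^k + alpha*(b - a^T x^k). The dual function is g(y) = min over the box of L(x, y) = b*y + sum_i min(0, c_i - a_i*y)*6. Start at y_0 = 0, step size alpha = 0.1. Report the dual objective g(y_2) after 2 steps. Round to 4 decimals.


Dual ascent for LP: min 10*x1 + 12*x2, 1*x1 + 6*x2 = 8, 0 <= x_i <= 6
Step 1: y^k = 0.0, reduced costs: (10.0, 12.0)
  x^k = (0.0, 0.0), subgradient = b - a^T x = 8.0
  y^{k+1} = 0.0 + 0.1*8.0 = 0.8
Step 2: y^k = 0.8, reduced costs: (9.2, 7.2)
  x^k = (0.0, 0.0), subgradient = b - a^T x = 8.0
  y^{k+1} = 0.8 + 0.1*8.0 = 1.6
Dual objective at y_2 = 1.6: reduced costs (8.4, 2.4), box minimizer x = (0.0, 0.0)
g(y_2) = b*y + (c1 - a1*y)*x1 + (c2 - a2*y)*x2 = 8*1.6 + 8.4*0.0 + 2.4*0.0 = 12.8 + 0.0 + 0.0 = 12.8


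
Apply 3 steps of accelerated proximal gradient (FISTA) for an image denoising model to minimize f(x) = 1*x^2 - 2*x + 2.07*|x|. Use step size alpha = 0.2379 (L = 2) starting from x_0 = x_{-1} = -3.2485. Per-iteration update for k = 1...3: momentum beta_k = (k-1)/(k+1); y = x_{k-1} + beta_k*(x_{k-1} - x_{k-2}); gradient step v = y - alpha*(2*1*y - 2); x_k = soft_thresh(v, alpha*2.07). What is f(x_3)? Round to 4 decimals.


FISTA on f(x) = 1*x^2 - 2*x + 2.07*|x|
L = 2, alpha = 0.2379
Iteration 1: beta = 0.0, y = -3.2485 + 0.0*(-3.2485 + 3.2485) = -3.2485
  grad(y) = -8.497, v = y - alpha*grad = -1.2271
  prox(v) = soft_thresh(-1.2271, 0.4925) = -0.7346
Iteration 2: beta = 0.3333, y = -0.7346 + 0.3333*(-0.7346 + 3.2485) = 0.1034
  grad(y) = -1.7933, v = y - alpha*grad = 0.53
  prox(v) = soft_thresh(0.53, 0.4925) = 0.0375
Iteration 3: beta = 0.5, y = 0.0375 + 0.5*(0.0375 + 0.7346) = 0.4236
  grad(y) = -1.1528, v = y - alpha*grad = 0.6978
  prox(v) = soft_thresh(0.6978, 0.4925) = 0.2054
f(x_3) = 1*0.2054^2 - 2*0.2054 + 2.07*|0.2054| = 0.0566


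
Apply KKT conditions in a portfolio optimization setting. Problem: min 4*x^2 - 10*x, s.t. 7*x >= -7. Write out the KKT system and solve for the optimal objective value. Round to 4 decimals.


Step 1: Try lambda = 0 (constraint inactive).
Stationarity: 2*4*x - 10 = 0
x* = 10/(2*4) = 1.25
Check constraint: 7*1.25 = 8.75 >= -7 -- satisfied.
Step 2: Compute optimal value.
f(x*) = 4*1.25^2 - 10*1.25 = -6.25


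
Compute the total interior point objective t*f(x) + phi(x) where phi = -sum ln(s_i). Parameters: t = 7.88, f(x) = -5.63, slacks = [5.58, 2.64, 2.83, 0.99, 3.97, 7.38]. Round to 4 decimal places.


Step 1: Compute log-barrier.
ln values: [1.7192, 0.9708, 1.0403, -0.0101, 1.3788, 1.9988]
phi = -(1.7192 + 0.9708 + 1.0403 - 0.0101 + 1.3788 + 1.9988) = -7.0977
Step 2: Compute augmented objective.
t*f(x) = 7.88*-5.63 = -44.3644
Total = -44.3644 - 7.0977 = -51.4621


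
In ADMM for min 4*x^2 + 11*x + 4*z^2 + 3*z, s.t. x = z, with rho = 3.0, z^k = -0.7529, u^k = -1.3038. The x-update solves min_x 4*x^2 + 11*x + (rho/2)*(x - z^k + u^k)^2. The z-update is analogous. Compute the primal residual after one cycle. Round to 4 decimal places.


ADMM iteration with rho = 3.0, z^k = -0.7529, u^k = -1.3038
Step 1: x-update.
Minimize 4*x^2 + 11*x + (3.0/2)*(x + 0.7529 - 1.3038)^2
FOC: (2*4 + 3.0)*x = -11 + 3.0*(-0.7529 + 1.3038)
x^{k+1} = -0.8498
Step 2: z-update.
Minimize 4*z^2 + 3*z + (3.0/2)*(-0.8498 - z - 1.3038)^2
FOC: (2*4 + 3.0)*z = -3 + 3.0*(-0.8498 - 1.3038)
z^{k+1} = -0.8601
Step 3: u-update.
u^{k+1} = -1.3038 - 0.8498 + 0.8601 = -1.2935
Step 4: Primal residual = |-0.8498 + 0.8601| = 0.0103


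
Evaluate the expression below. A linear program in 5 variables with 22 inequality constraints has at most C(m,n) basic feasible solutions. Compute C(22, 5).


Each vertex corresponds to some choice of n active constraints out of m, so the number of vertices is at most C(m, n) = m! / (n!(m-n)!).
m = 22, n = 5
Numerator: 22 * 21 * 20 * 19 * 18
Denominator: 5! = 120
C(22, 5) = 26334


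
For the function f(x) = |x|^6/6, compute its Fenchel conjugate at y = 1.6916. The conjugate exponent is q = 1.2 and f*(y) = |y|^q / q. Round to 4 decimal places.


The conjugate exponent q satisfies 1/p + 1/q = 1.
p = 6, so q = 6/(6 - 1) = 1.2
|y|^q = 1.6916^1.2 = 1.8791
f*(1.6916) = 1.8791 / 1.2 = 1.5659


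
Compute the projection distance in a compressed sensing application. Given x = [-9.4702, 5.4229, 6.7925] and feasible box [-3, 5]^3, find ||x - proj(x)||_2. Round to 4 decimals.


Project each component onto [-3, 5].
clip(-9.4702) = -3.0, clip(5.4229) = 5.0, clip(6.7925) = 5.0
Projection = [-3.0, 5.0, 5.0]
Squared diffs: [41.8635, 0.1788, 3.2131]
Distance = sqrt(45.2554) = 6.7272


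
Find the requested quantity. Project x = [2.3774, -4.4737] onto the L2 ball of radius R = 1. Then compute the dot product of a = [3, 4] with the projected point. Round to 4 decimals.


Step 1: Compute ||x|| (intermediates to 6 decimals).
||x|| = sqrt(2.3774^2 + (-4.4737)^2) = 5.066164
Step 2: Project.
Since ||x|| > R, scale = R/||x|| = 1/5.066164 = 0.197388, proj(x) = scale * x
proj(x) = [0.46927, -0.883055]
Step 3: Dot product.
a^T * proj(x) = 3*0.46927 + 4*(-0.883055) = -2.1244


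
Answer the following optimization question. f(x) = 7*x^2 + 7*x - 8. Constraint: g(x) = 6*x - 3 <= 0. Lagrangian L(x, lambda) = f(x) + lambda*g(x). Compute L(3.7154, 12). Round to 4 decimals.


Step 1: Evaluate f(x).
f(3.7154) = 7*3.7154^2 + 7*3.7154 - 8 = 114.6372
Step 2: Evaluate g(x).
g(3.7154) = 6*3.7154 - 3 = 19.2924
Step 3: Compute Lagrangian.
L = 114.6372 + 12*19.2924 = 346.146


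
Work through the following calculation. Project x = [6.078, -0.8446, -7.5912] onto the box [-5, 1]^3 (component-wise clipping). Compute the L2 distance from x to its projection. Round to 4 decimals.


Project each component onto [-5, 1].
clip(6.078) = 1.0, clip(-0.8446) = -0.8446, clip(-7.5912) = -5.0
Projection = [1.0, -0.8446, -5.0]
Squared diffs: [25.7861, 0.0, 6.7143]
Distance = sqrt(32.5004) = 5.7009


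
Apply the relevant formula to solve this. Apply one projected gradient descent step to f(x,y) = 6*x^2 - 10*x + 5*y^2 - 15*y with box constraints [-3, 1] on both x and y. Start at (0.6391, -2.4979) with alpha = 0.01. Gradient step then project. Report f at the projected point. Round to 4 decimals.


Step 1: Compute gradient at (0.6391, -2.4979).
grad_x = 2*6*0.6391 - 10 = -2.3308
grad_y = 2*5*-2.4979 - 15 = -39.979
Step 2: Gradient step.
x_raw = 0.6391 - 0.01*-2.3308 = 0.6624
y_raw = -2.4979 - 0.01*-39.979 = -2.0981
Step 3: Project onto [-3, 1].
x_proj = clip(0.6624) = 0.6624
y_proj = clip(-2.0981) = -2.0981
Step 4: Evaluate f.
f(0.6624, -2.0981) = 49.4906


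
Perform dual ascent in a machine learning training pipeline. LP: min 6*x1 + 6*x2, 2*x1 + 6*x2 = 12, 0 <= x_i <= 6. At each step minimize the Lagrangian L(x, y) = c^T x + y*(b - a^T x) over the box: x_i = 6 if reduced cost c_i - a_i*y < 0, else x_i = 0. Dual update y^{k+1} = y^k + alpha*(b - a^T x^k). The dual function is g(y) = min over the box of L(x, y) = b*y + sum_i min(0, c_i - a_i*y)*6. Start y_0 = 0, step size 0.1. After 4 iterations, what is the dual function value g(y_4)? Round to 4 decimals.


Dual ascent for LP: min 6*x1 + 6*x2, 2*x1 + 6*x2 = 12, 0 <= x_i <= 6
Step 1: y^k = 0.0, reduced costs: (6.0, 6.0)
  x^k = (0.0, 0.0), subgradient = b - a^T x = 12.0
  y^{k+1} = 0.0 + 0.1*12.0 = 1.2
Step 2: y^k = 1.2, reduced costs: (3.6, -1.2)
  x^k = (0.0, 6.0), subgradient = b - a^T x = -24.0
  y^{k+1} = 1.2 + 0.1*-24.0 = -1.2
Step 3: y^k = -1.2, reduced costs: (8.4, 13.2)
  x^k = (0.0, 0.0), subgradient = b - a^T x = 12.0
  y^{k+1} = -1.2 + 0.1*12.0 = 0.0
Step 4: y^k = 0.0, reduced costs: (6.0, 6.0)
  x^k = (0.0, 0.0), subgradient = b - a^T x = 12.0
  y^{k+1} = 0.0 + 0.1*12.0 = 1.2
Dual objective at y_4 = 1.2: reduced costs (3.6, -1.2), box minimizer x = (0.0, 6.0)
g(y_4) = b*y + (c1 - a1*y)*x1 + (c2 - a2*y)*x2 = 12*1.2 + 3.6*0.0 + (-1.2)*6.0 = 14.4 + 0.0 - 7.2 = 7.2


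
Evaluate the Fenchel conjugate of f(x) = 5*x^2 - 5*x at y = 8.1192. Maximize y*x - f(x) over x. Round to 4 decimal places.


f*(y) = sup_x {y*x - a*x^2 - b*x} = sup_x {(y-b)*x - a*x^2}
FOC: (y - b) - 2a*x = 0 => x* = (y - b)/(2a)
x* = (8.1192 + 5)/(2*5) = 1.3119
f*(8.1192) = (y-b)^2/(4a) = (8.1192 + 5)^2/(4*5)
= 172.1134/20 = 8.6057


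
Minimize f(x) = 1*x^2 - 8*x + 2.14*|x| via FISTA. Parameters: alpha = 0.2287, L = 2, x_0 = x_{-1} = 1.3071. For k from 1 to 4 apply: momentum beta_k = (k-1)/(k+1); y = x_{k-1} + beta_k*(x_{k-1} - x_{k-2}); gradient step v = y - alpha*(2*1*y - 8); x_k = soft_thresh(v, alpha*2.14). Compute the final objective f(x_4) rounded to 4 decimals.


FISTA on f(x) = 1*x^2 - 8*x + 2.14*|x|
L = 2, alpha = 0.2287
Iteration 1: beta = 0.0, y = 1.3071 + 0.0*(1.3071 - 1.3071) = 1.3071
  grad(y) = -5.3858, v = y - alpha*grad = 2.5388
  prox(v) = soft_thresh(2.5388, 0.4894) = 2.0494
Iteration 2: beta = 0.3333, y = 2.0494 + 0.3333*(2.0494 - 1.3071) = 2.2969
  grad(y) = -3.4063, v = y - alpha*grad = 3.0759
  prox(v) = soft_thresh(3.0759, 0.4894) = 2.5865
Iteration 3: beta = 0.5, y = 2.5865 + 0.5*(2.5865 - 2.0494) = 2.855
  grad(y) = -2.2901, v = y - alpha*grad = 3.3787
  prox(v) = soft_thresh(3.3787, 0.4894) = 2.8893
Iteration 4: beta = 0.6, y = 2.8893 + 0.6*(2.8893 - 2.5865) = 3.071
  grad(y) = -1.858, v = y - alpha*grad = 3.4959
  prox(v) = soft_thresh(3.4959, 0.4894) = 3.0065
f(x_4) = 1*3.0065^2 - 8*3.0065 + 2.14*|3.0065| = -8.579


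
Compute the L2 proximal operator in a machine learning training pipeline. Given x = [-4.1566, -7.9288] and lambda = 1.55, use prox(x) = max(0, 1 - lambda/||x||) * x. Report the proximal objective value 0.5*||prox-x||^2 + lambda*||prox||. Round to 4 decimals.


Step 1: Compute ||x||.
||x|| = 8.9523
Step 2: Compute scaling factor.
scale = max(0, 1 - 1.55/8.9523) = 0.8269
Step 3: prox(x) = [-3.4369, -6.556]
||prox(x)|| = 7.4023
Step 4: Proximal objective.
0.5*||prox-x||^2 = 1.2013
lambda*||prox|| = 11.4736
Total = 12.6748


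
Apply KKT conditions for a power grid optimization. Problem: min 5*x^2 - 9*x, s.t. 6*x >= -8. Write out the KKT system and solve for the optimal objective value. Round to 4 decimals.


Step 1: Try lambda = 0 (constraint inactive).
Stationarity: 2*5*x - 9 = 0
x* = 9/(2*5) = 0.9
Check constraint: 6*0.9 = 5.4 >= -8 -- satisfied.
Step 2: Compute optimal value.
f(x*) = 5*0.9^2 - 9*0.9 = -4.05


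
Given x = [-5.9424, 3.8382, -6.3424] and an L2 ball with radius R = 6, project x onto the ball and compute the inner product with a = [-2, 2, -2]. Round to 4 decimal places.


Step 1: Compute ||x|| (intermediates to 6 decimals).
||x|| = sqrt((-5.9424)^2 + 3.8382^2 + (-6.3424)^2) = 9.501049
Step 2: Project.
Since ||x|| > R, scale = R/||x|| = 6/9.501049 = 0.631509, proj(x) = scale * x
proj(x) = [-3.752679, 2.423858, -4.005283]
Step 3: Dot product.
a^T * proj(x) = -2*(-3.752679) + 2*2.423858 - 2*(-4.005283) = 20.3636


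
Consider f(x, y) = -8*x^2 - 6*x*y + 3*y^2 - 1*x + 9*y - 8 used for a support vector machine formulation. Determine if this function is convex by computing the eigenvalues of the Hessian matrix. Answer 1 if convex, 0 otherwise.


The Hessian of f(x,y) = -8*x^2 - 6*x*y + 3*y^2 - 1*x + 9*y - 8 is:
H = [[-16, -6], [-6, 6]]
Trace = -16 + 6 = -10
Determinant = -16*6 - (-6)^2 = -132
Discriminant = (-10)^2 - 4*-132 = 628.0
Eigenvalues: lambda_1 = -17.53, lambda_2 = 7.53
The function is not convex.

0


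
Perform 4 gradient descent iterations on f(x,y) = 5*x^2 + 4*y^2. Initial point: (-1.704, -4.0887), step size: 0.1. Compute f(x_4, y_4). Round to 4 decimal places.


Gradient descent on f(x,y) = 5*x^2 + 4*y^2.
Starting point: (-1.704, -4.0887), alpha = 0.1
Step 1: grad_x = 2*5*-1.704 = -17.04, grad_y = 2*4*-4.0887 = -32.7096
  x_1 = -1.704 - 0.1*-17.04 = 0.0
  y_1 = -4.0887 - 0.1*-32.7096 = -0.8177
Step 2: grad_x = 2*5*0.0 = 0.0, grad_y = 2*4*-0.8177 = -6.5419
  x_2 = 0.0 - 0.1*0.0 = 0.0
  y_2 = -0.8177 - 0.1*-6.5419 = -0.1635
Step 3: grad_x = 2*5*0.0 = 0.0, grad_y = 2*4*-0.1635 = -1.3084
  x_3 = 0.0 - 0.1*0.0 = 0.0
  y_3 = -0.1635 - 0.1*-1.3084 = -0.0327
Step 4: grad_x = 2*5*0.0 = 0.0, grad_y = 2*4*-0.0327 = -0.2617
  x_4 = 0.0 - 0.1*0.0 = 0.0
  y_4 = -0.0327 - 0.1*-0.2617 = -0.0065
f(0.0, -0.0065) = 5*0.0^2 + 4*(-0.0065)^2 = 0.0002


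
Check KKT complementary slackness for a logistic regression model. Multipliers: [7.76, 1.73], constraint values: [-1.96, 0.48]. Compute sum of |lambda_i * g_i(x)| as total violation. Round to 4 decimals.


KKT complementary slackness check:
lambda_1 * g_1 = 7.76 * -1.96 = -15.2096
lambda_2 * g_2 = 1.73 * 0.48 = 0.8304
Total violation = 15.2096 + 0.8304 = 16.04


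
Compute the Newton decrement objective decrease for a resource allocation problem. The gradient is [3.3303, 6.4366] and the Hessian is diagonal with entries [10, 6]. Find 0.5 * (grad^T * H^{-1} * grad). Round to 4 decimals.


Step 1: H is diagonal, so H^(-1) * g = [0.333, 1.0728].
Step 2: g^T H^(-1) g = sum_i g_i^2 / H_ii
  = (3.3303)^2/10 + (6.4366)^2/6
  = 1.1091 + 6.905 = 8.0141
Step 3: Objective decrease = 0.5 * g^T H^(-1) g = 4.007


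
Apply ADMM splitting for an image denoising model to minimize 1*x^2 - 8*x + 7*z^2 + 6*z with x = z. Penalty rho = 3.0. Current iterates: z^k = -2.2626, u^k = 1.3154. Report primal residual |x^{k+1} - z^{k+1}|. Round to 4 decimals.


ADMM iteration with rho = 3.0, z^k = -2.2626, u^k = 1.3154
Step 1: x-update.
Minimize 1*x^2 - 8*x + (3.0/2)*(x + 2.2626 + 1.3154)^2
FOC: (2*1 + 3.0)*x = 8 + 3.0*(-2.2626 - 1.3154)
x^{k+1} = -0.5468
Step 2: z-update.
Minimize 7*z^2 + 6*z + (3.0/2)*(-0.5468 - z + 1.3154)^2
FOC: (2*7 + 3.0)*z = -6 + 3.0*(-0.5468 + 1.3154)
z^{k+1} = -0.2173
Step 3: u-update.
u^{k+1} = 1.3154 - 0.5468 + 0.2173 = 0.9859
Step 4: Primal residual = |-0.5468 + 0.2173| = 0.3295


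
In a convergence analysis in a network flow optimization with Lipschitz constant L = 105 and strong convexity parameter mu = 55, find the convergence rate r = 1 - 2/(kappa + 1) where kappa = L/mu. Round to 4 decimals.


Step 1: Compute the condition number.
kappa = L/mu = 105/55 = 1.9091
Step 2: Compute the convergence rate.
r = 1 - 2/(kappa + 1) = 1 - 2*mu/(L + mu) = (L - mu)/(L + mu) = 50/160 = 0.3125


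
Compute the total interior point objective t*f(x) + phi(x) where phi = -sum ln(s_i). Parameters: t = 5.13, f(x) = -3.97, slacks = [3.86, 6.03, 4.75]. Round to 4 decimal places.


Step 1: Compute log-barrier.
ln values: [1.3507, 1.7967, 1.5581]
phi = -(1.3507 + 1.7967 + 1.5581) = -4.7056
Step 2: Compute augmented objective.
t*f(x) = 5.13*-3.97 = -20.3661
Total = -20.3661 - 4.7056 = -25.0717


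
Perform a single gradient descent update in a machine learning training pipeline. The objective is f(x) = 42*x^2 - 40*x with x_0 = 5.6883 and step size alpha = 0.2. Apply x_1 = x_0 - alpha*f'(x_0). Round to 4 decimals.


We compute the gradient at x_0 and apply the update.
f'(x) = 84*x - 40
f'(5.6883) = 84*5.6883 - 40 = 437.8172
x_1 = 5.6883 - 0.2*437.8172 = -81.8751


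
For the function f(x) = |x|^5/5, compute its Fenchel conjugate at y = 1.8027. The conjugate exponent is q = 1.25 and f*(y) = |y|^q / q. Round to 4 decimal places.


The conjugate exponent q satisfies 1/p + 1/q = 1.
p = 5, so q = 5/(5 - 1) = 1.25
|y|^q = 1.8027^1.25 = 2.0888
f*(1.8027) = 2.0888 / 1.25 = 1.6711


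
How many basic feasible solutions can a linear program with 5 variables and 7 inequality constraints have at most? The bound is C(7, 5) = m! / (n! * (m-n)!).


Each vertex corresponds to some choice of n active constraints out of m, so the number of vertices is at most C(m, n) = m! / (n!(m-n)!).
m = 7, n = 5
Numerator: 7 * 6 * 5 * 4 * 3
Denominator: 5! = 120
C(7, 5) = 21


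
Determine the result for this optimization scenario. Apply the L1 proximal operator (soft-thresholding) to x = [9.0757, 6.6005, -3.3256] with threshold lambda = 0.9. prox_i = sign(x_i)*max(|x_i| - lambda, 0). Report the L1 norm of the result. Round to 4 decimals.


Soft-thresholding with lambda = 0.9:
prox(9.0757) = sign(9.0757)*max(|9.0757| - 0.9, 0) = 8.1757
prox(6.6005) = sign(6.6005)*max(|6.6005| - 0.9, 0) = 5.7005
prox(-3.3256) = sign(-3.3256)*max(|-3.3256| - 0.9, 0) = -2.4256
prox(x) = [8.1757, 5.7005, -2.4256]
||prox(x)||_1 = 8.1757 + 5.7005 + 2.4256 = 16.3018


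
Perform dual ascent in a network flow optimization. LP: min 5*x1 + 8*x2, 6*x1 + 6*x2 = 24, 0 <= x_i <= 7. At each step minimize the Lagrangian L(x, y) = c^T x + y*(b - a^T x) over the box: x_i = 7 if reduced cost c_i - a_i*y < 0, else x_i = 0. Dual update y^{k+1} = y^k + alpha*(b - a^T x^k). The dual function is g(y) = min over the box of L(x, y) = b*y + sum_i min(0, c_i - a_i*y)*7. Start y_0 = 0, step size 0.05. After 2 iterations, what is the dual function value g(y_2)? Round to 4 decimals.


Dual ascent for LP: min 5*x1 + 8*x2, 6*x1 + 6*x2 = 24, 0 <= x_i <= 7
Step 1: y^k = 0.0, reduced costs: (5.0, 8.0)
  x^k = (0.0, 0.0), subgradient = b - a^T x = 24.0
  y^{k+1} = 0.0 + 0.05*24.0 = 1.2
Step 2: y^k = 1.2, reduced costs: (-2.2, 0.8)
  x^k = (7.0, 0.0), subgradient = b - a^T x = -18.0
  y^{k+1} = 1.2 + 0.05*-18.0 = 0.3
Dual objective at y_2 = 0.3: reduced costs (3.2, 6.2), box minimizer x = (0.0, 0.0)
g(y_2) = b*y + (c1 - a1*y)*x1 + (c2 - a2*y)*x2 = 24*0.3 + 3.2*0.0 + 6.2*0.0 = 7.2 + 0.0 + 0.0 = 7.2


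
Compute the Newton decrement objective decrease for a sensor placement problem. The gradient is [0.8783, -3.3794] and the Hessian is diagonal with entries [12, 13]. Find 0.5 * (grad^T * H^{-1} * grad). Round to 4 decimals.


Step 1: H is diagonal, so H^(-1) * g = [0.0732, -0.26].
Step 2: g^T H^(-1) g = sum_i g_i^2 / H_ii
  = (0.8783)^2/12 + (-3.3794)^2/13
  = 0.0643 + 0.8785 = 0.9428
Step 3: Objective decrease = 0.5 * g^T H^(-1) g = 0.4714


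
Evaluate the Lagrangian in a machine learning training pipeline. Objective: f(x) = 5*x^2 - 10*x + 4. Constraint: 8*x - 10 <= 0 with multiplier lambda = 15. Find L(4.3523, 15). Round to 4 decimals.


Step 1: Evaluate f(x).
f(4.3523) = 5*4.3523^2 - 10*4.3523 + 4 = 55.1896
Step 2: Evaluate g(x).
g(4.3523) = 8*4.3523 - 10 = 24.8184
Step 3: Compute Lagrangian.
L = 55.1896 + 15*24.8184 = 427.4656


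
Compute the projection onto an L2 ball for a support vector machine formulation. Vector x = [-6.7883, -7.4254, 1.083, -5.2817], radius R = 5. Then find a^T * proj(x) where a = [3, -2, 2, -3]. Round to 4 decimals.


Step 1: Compute ||x|| (intermediates to 6 decimals).
||x|| = sqrt((-6.7883)^2 + (-7.4254)^2 + 1.083^2 + (-5.2817)^2) = 11.414325
Step 2: Project.
Since ||x|| > R, scale = R/||x|| = 5/11.414325 = 0.438046, proj(x) = scale * x
proj(x) = [-2.973588, -3.252667, 0.474404, -2.313628]
Step 3: Dot product.
a^T * proj(x) = 3*(-2.973588) - 2*(-3.252667) + 2*0.474404 - 3*(-2.313628) = 5.4743


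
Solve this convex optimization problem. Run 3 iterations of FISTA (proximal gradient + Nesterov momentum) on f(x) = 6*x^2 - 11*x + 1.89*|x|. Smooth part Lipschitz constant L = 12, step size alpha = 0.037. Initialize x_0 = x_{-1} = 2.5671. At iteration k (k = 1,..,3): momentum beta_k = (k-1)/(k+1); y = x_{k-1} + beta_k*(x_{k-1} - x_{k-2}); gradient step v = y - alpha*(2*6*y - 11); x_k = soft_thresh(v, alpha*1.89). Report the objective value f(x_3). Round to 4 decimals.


FISTA on f(x) = 6*x^2 - 11*x + 1.89*|x|
L = 12, alpha = 0.037
Iteration 1: beta = 0.0, y = 2.5671 + 0.0*(2.5671 - 2.5671) = 2.5671
  grad(y) = 19.8052, v = y - alpha*grad = 1.8343
  prox(v) = soft_thresh(1.8343, 0.0699) = 1.7644
Iteration 2: beta = 0.3333, y = 1.7644 + 0.3333*(1.7644 - 2.5671) = 1.4968
  grad(y) = 6.9616, v = y - alpha*grad = 1.2392
  prox(v) = soft_thresh(1.2392, 0.0699) = 1.1693
Iteration 3: beta = 0.5, y = 1.1693 + 0.5*(1.1693 - 1.7644) = 0.8718
  grad(y) = -0.539, v = y - alpha*grad = 0.8917
  prox(v) = soft_thresh(0.8917, 0.0699) = 0.8218
f(x_3) = 6*0.8218^2 - 11*0.8218 + 1.89*|0.8218| = -3.4345


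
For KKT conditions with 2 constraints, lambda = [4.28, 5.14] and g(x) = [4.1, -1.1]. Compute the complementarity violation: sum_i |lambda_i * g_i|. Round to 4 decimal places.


KKT complementary slackness check:
lambda_1 * g_1 = 4.28 * 4.1 = 17.548
lambda_2 * g_2 = 5.14 * -1.1 = -5.654
Total violation = 17.548 + 5.654 = 23.202


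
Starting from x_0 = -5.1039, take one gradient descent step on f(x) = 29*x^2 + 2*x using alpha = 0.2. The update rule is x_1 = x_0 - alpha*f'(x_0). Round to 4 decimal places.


We compute the gradient at x_0 and apply the update.
f'(x) = 58*x + 2
f'(-5.1039) = 58*-5.1039 + 2 = -294.0262
x_1 = -5.1039 - 0.2*-294.0262 = 53.7013


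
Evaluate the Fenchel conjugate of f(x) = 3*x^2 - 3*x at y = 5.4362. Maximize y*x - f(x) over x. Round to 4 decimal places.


f*(y) = sup_x {y*x - a*x^2 - b*x} = sup_x {(y-b)*x - a*x^2}
FOC: (y - b) - 2a*x = 0 => x* = (y - b)/(2a)
x* = (5.4362 + 3)/(2*3) = 1.406
f*(5.4362) = (y-b)^2/(4a) = (5.4362 + 3)^2/(4*3)
= 71.1695/12 = 5.9308


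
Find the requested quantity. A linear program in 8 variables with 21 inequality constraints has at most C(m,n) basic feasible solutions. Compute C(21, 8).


Each vertex corresponds to some choice of n active constraints out of m, so the number of vertices is at most C(m, n) = m! / (n!(m-n)!).
m = 21, n = 8
Numerator: 21 * 20 * 19 * 18 * 17 * 16 * 15 * 14
Denominator: 8! = 40320
C(21, 8) = 203490


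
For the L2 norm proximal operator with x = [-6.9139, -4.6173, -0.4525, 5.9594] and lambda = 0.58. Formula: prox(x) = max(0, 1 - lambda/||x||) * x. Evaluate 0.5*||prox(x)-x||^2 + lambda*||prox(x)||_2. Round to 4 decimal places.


Step 1: Compute ||x||.
||x|| = 10.2392
Step 2: Compute scaling factor.
scale = max(0, 1 - 0.58/10.2392) = 0.9434
Step 3: prox(x) = [-6.5223, -4.3558, -0.4269, 5.6218]
||prox(x)|| = 9.6592
Step 4: Proximal objective.
0.5*||prox-x||^2 = 0.1682
lambda*||prox|| = 5.6023
Total = 5.7705


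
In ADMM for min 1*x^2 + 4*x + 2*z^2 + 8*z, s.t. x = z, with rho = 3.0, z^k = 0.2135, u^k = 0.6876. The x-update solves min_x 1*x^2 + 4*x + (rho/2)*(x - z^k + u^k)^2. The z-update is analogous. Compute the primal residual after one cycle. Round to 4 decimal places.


ADMM iteration with rho = 3.0, z^k = 0.2135, u^k = 0.6876
Step 1: x-update.
Minimize 1*x^2 + 4*x + (3.0/2)*(x - 0.2135 + 0.6876)^2
FOC: (2*1 + 3.0)*x = -4 + 3.0*(0.2135 - 0.6876)
x^{k+1} = -1.0845
Step 2: z-update.
Minimize 2*z^2 + 8*z + (3.0/2)*(-1.0845 - z + 0.6876)^2
FOC: (2*2 + 3.0)*z = -8 + 3.0*(-1.0845 + 0.6876)
z^{k+1} = -1.3129
Step 3: u-update.
u^{k+1} = 0.6876 - 1.0845 + 1.3129 = 0.9161
Step 4: Primal residual = |-1.0845 + 1.3129| = 0.2285


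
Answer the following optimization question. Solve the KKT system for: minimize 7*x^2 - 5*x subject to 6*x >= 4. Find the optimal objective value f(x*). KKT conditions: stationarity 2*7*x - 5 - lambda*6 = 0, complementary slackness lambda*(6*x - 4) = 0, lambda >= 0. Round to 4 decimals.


Step 1: Try lambda = 0 (constraint inactive).
x_unc = 5/(2*7) = 0.3571
Check: 6*0.3571 = 2.1426 < 4 -- violated!
Step 2: Constraint must be active: 6*x = 4
x* = 4/6 = 2/3 = 0.6667 (rounded; the exact value 2/3 is used below)
lambda = (2*7*(2/3) - 5)/6 = 0.7222
Step 3: Compute optimal value.
f(x*) = 7*(2/3)^2 - 5*(2/3) = -0.2222


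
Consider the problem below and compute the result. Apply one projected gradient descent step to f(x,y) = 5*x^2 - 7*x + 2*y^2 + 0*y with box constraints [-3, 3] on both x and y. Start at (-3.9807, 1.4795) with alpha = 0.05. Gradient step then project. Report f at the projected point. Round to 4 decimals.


Step 1: Compute gradient at (-3.9807, 1.4795).
grad_x = 2*5*-3.9807 - 7 = -46.807
grad_y = 2*2*1.4795 + 0 = 5.918
Step 2: Gradient step.
x_raw = -3.9807 - 0.05*-46.807 = -1.6404
y_raw = 1.4795 - 0.05*5.918 = 1.1836
Step 3: Project onto [-3, 3].
x_proj = clip(-1.6404) = -1.6404
y_proj = clip(1.1836) = 1.1836
Step 4: Evaluate f.
f(-1.6404, 1.1836) = 27.738


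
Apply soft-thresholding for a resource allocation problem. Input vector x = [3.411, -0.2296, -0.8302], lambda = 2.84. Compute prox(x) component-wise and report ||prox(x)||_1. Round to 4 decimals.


Soft-thresholding with lambda = 2.84:
prox(3.411) = sign(3.411)*max(|3.411| - 2.84, 0) = 0.571
prox(-0.2296) = sign(-0.2296)*max(|-0.2296| - 2.84, 0) = 0.0
prox(-0.8302) = sign(-0.8302)*max(|-0.8302| - 2.84, 0) = 0.0
prox(x) = [0.571, 0.0, 0.0]
||prox(x)||_1 = 0.571 + 0.0 + 0.0 = 0.571


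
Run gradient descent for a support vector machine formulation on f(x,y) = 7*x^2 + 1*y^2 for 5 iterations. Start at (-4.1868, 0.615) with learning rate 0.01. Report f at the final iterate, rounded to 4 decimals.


Gradient descent on f(x,y) = 7*x^2 + 1*y^2.
Starting point: (-4.1868, 0.615), alpha = 0.01
Step 1: grad_x = 2*7*-4.1868 = -58.6152, grad_y = 2*1*0.615 = 1.23
  x_1 = -4.1868 - 0.01*-58.6152 = -3.6006
  y_1 = 0.615 - 0.01*1.23 = 0.6027
Step 2: grad_x = 2*7*-3.6006 = -50.4091, grad_y = 2*1*0.6027 = 1.2054
  x_2 = -3.6006 - 0.01*-50.4091 = -3.0966
  y_2 = 0.6027 - 0.01*1.2054 = 0.5906
Step 3: grad_x = 2*7*-3.0966 = -43.3518, grad_y = 2*1*0.5906 = 1.1813
  x_3 = -3.0966 - 0.01*-43.3518 = -2.663
  y_3 = 0.5906 - 0.01*1.1813 = 0.5788
Step 4: grad_x = 2*7*-2.663 = -37.2825, grad_y = 2*1*0.5788 = 1.1577
  x_4 = -2.663 - 0.01*-37.2825 = -2.2902
  y_4 = 0.5788 - 0.01*1.1577 = 0.5673
Step 5: grad_x = 2*7*-2.2902 = -32.063, grad_y = 2*1*0.5673 = 1.1345
  x_5 = -2.2902 - 0.01*-32.063 = -1.9696
  y_5 = 0.5673 - 0.01*1.1345 = 0.5559
f(-1.9696, 0.5559) = 7*(-1.9696)^2 + 1*0.5559^2 = 27.4639


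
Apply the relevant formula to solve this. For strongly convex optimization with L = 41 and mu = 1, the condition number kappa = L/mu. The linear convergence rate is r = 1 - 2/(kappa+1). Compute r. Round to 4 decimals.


Step 1: Compute the condition number.
kappa = L/mu = 41/1 = 41.0
Step 2: Compute the convergence rate.
r = 1 - 2/(kappa + 1) = 1 - 2*mu/(L + mu) = (L - mu)/(L + mu) = 40/42 = 0.9524


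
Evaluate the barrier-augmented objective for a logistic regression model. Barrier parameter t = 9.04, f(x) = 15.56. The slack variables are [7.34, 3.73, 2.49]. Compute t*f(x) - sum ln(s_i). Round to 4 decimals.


Step 1: Compute log-barrier.
ln values: [1.9933, 1.3164, 0.9123]
phi = -(1.9933 + 1.3164 + 0.9123) = -4.222
Step 2: Compute augmented objective.
t*f(x) = 9.04*15.56 = 140.6624
Total = 140.6624 - 4.222 = 136.4404


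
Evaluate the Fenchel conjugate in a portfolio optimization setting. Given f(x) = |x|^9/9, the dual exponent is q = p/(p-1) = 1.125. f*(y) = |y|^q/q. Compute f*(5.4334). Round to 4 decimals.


The conjugate exponent q satisfies 1/p + 1/q = 1.
p = 9, so q = 9/(9 - 1) = 1.125
|y|^q = 5.4334^1.125 = 6.7136
f*(5.4334) = 6.7136 / 1.125 = 5.9676


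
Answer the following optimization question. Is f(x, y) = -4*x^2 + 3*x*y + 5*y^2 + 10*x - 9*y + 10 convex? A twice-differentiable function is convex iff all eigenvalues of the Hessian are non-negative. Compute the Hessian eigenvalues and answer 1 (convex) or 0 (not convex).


The Hessian of f(x,y) = -4*x^2 + 3*x*y + 5*y^2 + 10*x - 9*y + 10 is:
H = [[-8, 3], [3, 10]]
Trace = -8 + 10 = 2
Determinant = -8*10 - (3)^2 = -89
Discriminant = (2)^2 - 4*-89 = 360.0
Eigenvalues: lambda_1 = -8.4868, lambda_2 = 10.4868
The function is not convex.

0


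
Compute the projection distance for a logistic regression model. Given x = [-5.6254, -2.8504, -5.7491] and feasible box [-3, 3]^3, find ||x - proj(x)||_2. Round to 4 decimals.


Project each component onto [-3, 3].
clip(-5.6254) = -3.0, clip(-2.8504) = -2.8504, clip(-5.7491) = -3.0
Projection = [-3.0, -2.8504, -3.0]
Squared diffs: [6.8927, 0.0, 7.5576]
Distance = sqrt(14.4503) = 3.8014


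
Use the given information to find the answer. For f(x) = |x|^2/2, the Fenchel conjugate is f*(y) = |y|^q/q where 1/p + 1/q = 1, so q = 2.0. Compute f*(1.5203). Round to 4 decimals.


The conjugate exponent q satisfies 1/p + 1/q = 1.
p = 2, so q = 2/(2 - 1) = 2.0
|y|^q = 1.5203^2.0 = 2.3113
f*(1.5203) = 2.3113 / 2.0 = 1.1557


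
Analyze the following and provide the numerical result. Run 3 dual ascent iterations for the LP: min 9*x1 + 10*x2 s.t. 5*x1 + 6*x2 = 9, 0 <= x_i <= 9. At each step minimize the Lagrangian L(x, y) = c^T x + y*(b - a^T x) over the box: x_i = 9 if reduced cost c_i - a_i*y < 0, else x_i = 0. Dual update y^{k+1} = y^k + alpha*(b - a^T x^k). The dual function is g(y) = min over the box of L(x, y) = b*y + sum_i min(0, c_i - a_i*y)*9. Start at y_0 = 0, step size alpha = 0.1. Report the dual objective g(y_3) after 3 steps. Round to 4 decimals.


Dual ascent for LP: min 9*x1 + 10*x2, 5*x1 + 6*x2 = 9, 0 <= x_i <= 9
Step 1: y^k = 0.0, reduced costs: (9.0, 10.0)
  x^k = (0.0, 0.0), subgradient = b - a^T x = 9.0
  y^{k+1} = 0.0 + 0.1*9.0 = 0.9
Step 2: y^k = 0.9, reduced costs: (4.5, 4.6)
  x^k = (0.0, 0.0), subgradient = b - a^T x = 9.0
  y^{k+1} = 0.9 + 0.1*9.0 = 1.8
Step 3: y^k = 1.8, reduced costs: (0.0, -0.8)
  x^k = (0.0, 9.0), subgradient = b - a^T x = -45.0
  y^{k+1} = 1.8 + 0.1*-45.0 = -2.7
Dual objective at y_3 = -2.7: reduced costs (22.5, 26.2), box minimizer x = (0.0, 0.0)
g(y_3) = b*y + (c1 - a1*y)*x1 + (c2 - a2*y)*x2 = 9*(-2.7) + 22.5*0.0 + 26.2*0.0 = -24.3 + 0.0 + 0.0 = -24.3
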